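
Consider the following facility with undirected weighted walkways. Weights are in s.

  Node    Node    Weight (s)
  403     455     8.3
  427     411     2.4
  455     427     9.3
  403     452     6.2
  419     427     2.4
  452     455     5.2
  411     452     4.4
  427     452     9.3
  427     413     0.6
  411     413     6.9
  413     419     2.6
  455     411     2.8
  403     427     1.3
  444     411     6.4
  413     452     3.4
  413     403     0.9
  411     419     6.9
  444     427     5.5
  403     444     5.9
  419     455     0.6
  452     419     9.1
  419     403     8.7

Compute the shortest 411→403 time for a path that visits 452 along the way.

8.7 s

Best 411 to 452: 411 → 452 costing 4.4
Best 452 to 403: 452 → 413 → 403 costing 4.3
Total via 452: 4.4 + 4.3 = 8.7 s.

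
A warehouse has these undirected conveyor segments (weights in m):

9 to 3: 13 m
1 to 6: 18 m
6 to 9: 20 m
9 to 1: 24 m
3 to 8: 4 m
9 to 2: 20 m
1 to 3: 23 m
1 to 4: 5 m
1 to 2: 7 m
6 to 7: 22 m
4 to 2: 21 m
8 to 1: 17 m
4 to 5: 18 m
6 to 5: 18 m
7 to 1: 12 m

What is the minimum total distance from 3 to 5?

Settle nodes by increasing distance from 3:
3: 0
8: 4  (via 3)
9: 13  (via 3)
1: 21  (via 8)
4: 26  (via 1)
2: 28  (via 1)
6: 33  (via 9)
7: 33  (via 1)
5: 44  (via 4)
Shortest route: 3 → 8 → 1 → 4 → 5 = 44 m.

44 m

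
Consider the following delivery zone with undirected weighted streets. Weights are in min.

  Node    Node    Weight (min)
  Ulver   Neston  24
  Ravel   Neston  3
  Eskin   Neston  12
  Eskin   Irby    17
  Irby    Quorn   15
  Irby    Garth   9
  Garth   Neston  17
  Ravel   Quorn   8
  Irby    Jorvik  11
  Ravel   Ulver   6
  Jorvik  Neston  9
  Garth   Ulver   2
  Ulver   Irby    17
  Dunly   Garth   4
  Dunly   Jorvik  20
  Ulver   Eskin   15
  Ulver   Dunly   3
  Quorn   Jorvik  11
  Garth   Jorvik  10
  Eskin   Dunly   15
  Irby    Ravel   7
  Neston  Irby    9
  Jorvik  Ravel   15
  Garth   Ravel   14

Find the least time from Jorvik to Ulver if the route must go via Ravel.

18 min

Shortest Jorvik→Ravel: Jorvik–Neston–Ravel = 12
Shortest Ravel→Ulver: Ravel–Ulver = 6
Total via Ravel: 12 + 6 = 18 min.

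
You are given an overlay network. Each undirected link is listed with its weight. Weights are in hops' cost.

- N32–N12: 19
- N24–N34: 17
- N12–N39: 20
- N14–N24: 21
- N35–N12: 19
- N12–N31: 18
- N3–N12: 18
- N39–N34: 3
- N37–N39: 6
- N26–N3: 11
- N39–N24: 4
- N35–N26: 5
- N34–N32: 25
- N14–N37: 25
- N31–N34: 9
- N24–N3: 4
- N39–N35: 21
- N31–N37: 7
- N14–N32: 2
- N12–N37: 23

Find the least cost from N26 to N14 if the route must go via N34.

49 hops' cost

Shortest N26→N34: N26 → N3 → N24 → N39 → N34 = 22
Shortest N34→N14: N34 → N32 → N14 = 27
Total via N34: 22 + 27 = 49 hops' cost.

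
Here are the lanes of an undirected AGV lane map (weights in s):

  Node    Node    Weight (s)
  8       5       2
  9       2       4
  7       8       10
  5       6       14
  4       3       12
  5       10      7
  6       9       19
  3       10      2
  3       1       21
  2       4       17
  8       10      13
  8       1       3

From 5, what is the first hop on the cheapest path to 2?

6

Candidate routes:
5 → 10 → 3 → 4 → 2: 7+2+12+17 = 38
5 → 6 → 9 → 2: 14+19+4 = 37
Cheapest is 5 → 6 → 9 → 2 at 37 s.
So from 5 the first move is to 6.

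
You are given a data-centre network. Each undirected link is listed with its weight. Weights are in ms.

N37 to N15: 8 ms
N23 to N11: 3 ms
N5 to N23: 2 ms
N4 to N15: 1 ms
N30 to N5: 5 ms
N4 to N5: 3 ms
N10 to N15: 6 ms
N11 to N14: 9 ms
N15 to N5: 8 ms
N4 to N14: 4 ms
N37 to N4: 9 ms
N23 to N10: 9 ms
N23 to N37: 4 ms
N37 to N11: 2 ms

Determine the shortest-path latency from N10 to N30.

Candidate routes:
N10–N23–N5–N30: 9+2+5 = 16
N10–N15–N4–N5–N30: 6+1+3+5 = 15
The minimum is 15 ms via N10–N15–N4–N5–N30.

15 ms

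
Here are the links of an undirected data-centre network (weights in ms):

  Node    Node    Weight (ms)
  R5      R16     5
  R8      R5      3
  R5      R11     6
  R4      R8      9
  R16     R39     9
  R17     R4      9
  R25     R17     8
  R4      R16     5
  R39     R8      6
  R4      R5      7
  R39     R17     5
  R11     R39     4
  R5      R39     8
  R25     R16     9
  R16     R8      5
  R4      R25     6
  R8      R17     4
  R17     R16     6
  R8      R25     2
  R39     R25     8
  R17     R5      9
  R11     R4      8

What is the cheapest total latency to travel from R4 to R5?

7 ms

Running Dijkstra from R4:
R4: 0
R16: 5  (via R4)
R25: 6  (via R4)
R5: 7  (via R4)
Shortest route: R4 → R5 = 7 ms.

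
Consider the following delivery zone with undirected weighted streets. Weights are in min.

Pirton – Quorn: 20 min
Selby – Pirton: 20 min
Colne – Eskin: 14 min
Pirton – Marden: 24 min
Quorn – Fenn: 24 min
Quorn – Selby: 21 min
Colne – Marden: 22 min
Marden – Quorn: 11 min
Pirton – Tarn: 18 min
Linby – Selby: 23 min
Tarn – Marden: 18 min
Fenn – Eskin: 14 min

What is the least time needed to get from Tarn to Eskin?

Settle nodes by increasing distance from Tarn:
Tarn: 0
Marden: 18  (via Tarn)
Pirton: 18  (via Tarn)
Quorn: 29  (via Marden)
Selby: 38  (via Pirton)
Colne: 40  (via Marden)
Fenn: 53  (via Quorn)
Eskin: 54  (via Colne)
Shortest route: Tarn → Marden → Colne → Eskin = 54 min.

54 min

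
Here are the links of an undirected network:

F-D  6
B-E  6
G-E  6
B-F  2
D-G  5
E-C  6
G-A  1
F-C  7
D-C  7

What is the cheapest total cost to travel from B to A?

Enumerating some paths:
B → E → G → A: 6+6+1 = 13
B → F → D → G → A: 2+6+5+1 = 14
The minimum is 13 via B → E → G → A.

13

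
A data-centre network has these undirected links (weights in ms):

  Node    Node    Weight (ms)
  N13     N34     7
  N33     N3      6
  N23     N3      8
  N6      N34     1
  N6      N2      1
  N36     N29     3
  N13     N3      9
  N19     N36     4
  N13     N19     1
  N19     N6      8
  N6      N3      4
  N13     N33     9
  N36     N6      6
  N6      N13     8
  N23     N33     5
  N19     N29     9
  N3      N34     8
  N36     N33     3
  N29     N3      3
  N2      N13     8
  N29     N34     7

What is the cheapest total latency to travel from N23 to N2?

13 ms

Running Dijkstra from N23:
N23: 0
N33: 5  (via N23)
N3: 8  (via N23)
N36: 8  (via N33)
N29: 11  (via N3)
N6: 12  (via N3)
N19: 12  (via N36)
N13: 13  (via N19)
N34: 13  (via N6)
N2: 13  (via N6)
Shortest route: N23–N3–N6–N2 = 13 ms.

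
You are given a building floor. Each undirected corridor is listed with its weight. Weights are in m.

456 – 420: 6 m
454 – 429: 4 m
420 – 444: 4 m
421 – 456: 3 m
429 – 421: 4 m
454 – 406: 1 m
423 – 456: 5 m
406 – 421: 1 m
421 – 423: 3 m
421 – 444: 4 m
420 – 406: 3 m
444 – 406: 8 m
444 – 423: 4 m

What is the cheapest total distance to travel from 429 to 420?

8 m

Shortest distances from 429:
429: 0
421: 4  (via 429)
454: 4  (via 429)
406: 5  (via 421)
456: 7  (via 421)
423: 7  (via 421)
420: 8  (via 406)
Shortest route: 429–421–406–420 = 8 m.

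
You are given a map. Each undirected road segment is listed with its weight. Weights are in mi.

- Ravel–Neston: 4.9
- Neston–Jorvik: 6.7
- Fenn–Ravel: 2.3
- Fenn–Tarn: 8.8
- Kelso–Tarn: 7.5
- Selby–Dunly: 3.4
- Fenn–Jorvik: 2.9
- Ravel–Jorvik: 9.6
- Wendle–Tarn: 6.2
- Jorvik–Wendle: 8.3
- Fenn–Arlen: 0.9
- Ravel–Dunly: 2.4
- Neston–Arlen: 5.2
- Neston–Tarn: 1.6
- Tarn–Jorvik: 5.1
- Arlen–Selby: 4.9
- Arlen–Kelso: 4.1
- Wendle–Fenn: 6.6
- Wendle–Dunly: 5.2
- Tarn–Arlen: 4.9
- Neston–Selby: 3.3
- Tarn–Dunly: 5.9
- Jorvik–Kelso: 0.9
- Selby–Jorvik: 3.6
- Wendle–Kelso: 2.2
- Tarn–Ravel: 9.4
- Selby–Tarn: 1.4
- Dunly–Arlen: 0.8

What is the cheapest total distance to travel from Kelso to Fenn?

3.8 mi

Candidate routes:
Kelso–Jorvik–Fenn: 0.9+2.9 = 3.8
Kelso–Wendle–Fenn: 2.2+6.6 = 8.8
Kelso–Arlen–Fenn: 4.1+0.9 = 5
The minimum is 3.8 mi via Kelso–Jorvik–Fenn.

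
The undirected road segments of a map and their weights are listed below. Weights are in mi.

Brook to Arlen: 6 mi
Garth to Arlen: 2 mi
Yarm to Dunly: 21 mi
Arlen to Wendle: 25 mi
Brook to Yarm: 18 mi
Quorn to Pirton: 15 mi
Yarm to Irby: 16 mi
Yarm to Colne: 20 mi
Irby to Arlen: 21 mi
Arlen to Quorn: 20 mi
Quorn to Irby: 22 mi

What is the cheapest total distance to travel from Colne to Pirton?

73 mi

Compare a few routes:
Colne–Yarm–Irby–Arlen–Quorn–Pirton: 20+16+21+20+15 = 92
Colne–Yarm–Irby–Quorn–Pirton: 20+16+22+15 = 73
Colne–Yarm–Brook–Arlen–Quorn–Pirton: 20+18+6+20+15 = 79
Colne–Yarm–Brook–Arlen–Irby–Quorn–Pirton: 20+18+6+21+22+15 = 102
The minimum is 73 mi via Colne–Yarm–Irby–Quorn–Pirton.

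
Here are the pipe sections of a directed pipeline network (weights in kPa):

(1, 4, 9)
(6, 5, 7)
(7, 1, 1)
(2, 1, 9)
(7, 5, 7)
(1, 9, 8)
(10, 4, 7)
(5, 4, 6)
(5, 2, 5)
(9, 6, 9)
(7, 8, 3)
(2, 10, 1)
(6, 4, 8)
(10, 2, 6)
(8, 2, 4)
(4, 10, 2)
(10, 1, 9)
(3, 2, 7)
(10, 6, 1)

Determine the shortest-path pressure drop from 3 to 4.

Settle nodes by increasing distance from 3:
3: 0
2: 7  (via 3)
10: 8  (via 2)
6: 9  (via 10)
4: 15  (via 10)
Shortest route: 3 → 2 → 10 → 4 = 15 kPa.

15 kPa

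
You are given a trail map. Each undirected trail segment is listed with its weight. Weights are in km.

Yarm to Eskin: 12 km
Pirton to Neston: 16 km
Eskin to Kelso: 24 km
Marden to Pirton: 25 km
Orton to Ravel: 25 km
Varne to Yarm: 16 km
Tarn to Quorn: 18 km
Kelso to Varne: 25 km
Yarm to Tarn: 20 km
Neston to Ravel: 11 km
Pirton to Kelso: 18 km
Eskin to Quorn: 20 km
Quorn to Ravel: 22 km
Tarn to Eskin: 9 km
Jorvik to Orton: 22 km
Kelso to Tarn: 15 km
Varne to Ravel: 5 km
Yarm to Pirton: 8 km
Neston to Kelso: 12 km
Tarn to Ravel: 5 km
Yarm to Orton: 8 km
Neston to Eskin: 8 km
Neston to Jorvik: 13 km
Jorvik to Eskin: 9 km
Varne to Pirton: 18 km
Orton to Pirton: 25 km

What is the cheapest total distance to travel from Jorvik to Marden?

Running Dijkstra from Jorvik:
Jorvik: 0
Eskin: 9  (via Jorvik)
Neston: 13  (via Jorvik)
Tarn: 18  (via Eskin)
Yarm: 21  (via Eskin)
Orton: 22  (via Jorvik)
Ravel: 23  (via Tarn)
Kelso: 25  (via Neston)
Varne: 28  (via Ravel)
Pirton: 29  (via Neston)
Quorn: 29  (via Eskin)
Marden: 54  (via Pirton)
Shortest route: Jorvik → Neston → Pirton → Marden = 54 km.

54 km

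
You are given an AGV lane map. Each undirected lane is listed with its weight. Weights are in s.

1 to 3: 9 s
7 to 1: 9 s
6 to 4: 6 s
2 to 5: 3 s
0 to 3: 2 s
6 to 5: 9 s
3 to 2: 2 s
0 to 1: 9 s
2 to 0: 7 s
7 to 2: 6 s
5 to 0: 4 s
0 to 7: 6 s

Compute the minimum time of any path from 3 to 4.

Running Dijkstra from 3:
3: 0
0: 2  (via 3)
2: 2  (via 3)
5: 5  (via 2)
7: 8  (via 0)
1: 9  (via 3)
6: 14  (via 5)
4: 20  (via 6)
Shortest route: 3–2–5–6–4 = 20 s.

20 s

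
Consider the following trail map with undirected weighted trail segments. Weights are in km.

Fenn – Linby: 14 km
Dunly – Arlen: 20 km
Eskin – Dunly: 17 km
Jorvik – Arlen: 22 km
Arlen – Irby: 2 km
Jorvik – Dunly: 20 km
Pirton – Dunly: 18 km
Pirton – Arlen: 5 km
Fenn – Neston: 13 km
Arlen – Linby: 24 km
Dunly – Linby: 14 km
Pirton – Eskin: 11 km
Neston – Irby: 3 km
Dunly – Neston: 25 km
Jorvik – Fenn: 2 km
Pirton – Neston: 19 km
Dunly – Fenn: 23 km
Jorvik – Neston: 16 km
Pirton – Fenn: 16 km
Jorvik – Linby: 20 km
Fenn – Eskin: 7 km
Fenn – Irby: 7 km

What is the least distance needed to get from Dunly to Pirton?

Candidate routes:
Dunly - Pirton: 18 = 18
Dunly - Arlen - Pirton: 20+5 = 25
Dunly - Neston - Irby - Arlen - Pirton: 25+3+2+5 = 35
Dunly - Eskin - Pirton: 17+11 = 28
The minimum is 18 km via Dunly - Pirton.

18 km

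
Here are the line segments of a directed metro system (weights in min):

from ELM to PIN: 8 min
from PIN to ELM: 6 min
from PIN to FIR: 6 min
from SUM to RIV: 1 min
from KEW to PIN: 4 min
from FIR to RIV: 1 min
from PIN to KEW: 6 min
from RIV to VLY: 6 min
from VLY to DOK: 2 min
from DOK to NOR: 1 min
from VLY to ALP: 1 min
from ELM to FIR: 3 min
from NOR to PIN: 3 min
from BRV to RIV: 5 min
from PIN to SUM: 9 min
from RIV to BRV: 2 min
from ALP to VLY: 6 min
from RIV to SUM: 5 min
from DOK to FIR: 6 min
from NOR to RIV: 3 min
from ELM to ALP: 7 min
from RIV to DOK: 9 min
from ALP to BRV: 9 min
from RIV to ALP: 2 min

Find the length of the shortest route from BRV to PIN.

Enumerating some paths:
BRV - RIV - DOK - NOR - PIN: 5+9+1+3 = 18
BRV - RIV - ALP - VLY - DOK - NOR - PIN: 5+2+6+2+1+3 = 19
BRV - RIV - VLY - DOK - NOR - PIN: 5+6+2+1+3 = 17
Cheapest is BRV - RIV - VLY - DOK - NOR - PIN at 17 min.

17 min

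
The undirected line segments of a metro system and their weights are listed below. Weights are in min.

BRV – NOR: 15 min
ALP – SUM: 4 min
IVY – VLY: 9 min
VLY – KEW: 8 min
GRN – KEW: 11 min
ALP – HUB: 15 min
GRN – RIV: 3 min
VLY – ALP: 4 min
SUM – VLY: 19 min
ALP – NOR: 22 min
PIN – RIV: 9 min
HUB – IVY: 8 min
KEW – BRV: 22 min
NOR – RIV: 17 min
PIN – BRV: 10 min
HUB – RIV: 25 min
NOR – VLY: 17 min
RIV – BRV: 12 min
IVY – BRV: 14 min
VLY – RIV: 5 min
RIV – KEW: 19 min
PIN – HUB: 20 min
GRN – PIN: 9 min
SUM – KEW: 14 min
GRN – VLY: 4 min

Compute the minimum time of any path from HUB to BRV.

Settle nodes by increasing distance from HUB:
HUB: 0
IVY: 8  (via HUB)
ALP: 15  (via HUB)
VLY: 17  (via IVY)
SUM: 19  (via ALP)
PIN: 20  (via HUB)
GRN: 21  (via VLY)
RIV: 22  (via VLY)
BRV: 22  (via IVY)
Shortest route: HUB → IVY → BRV = 22 min.

22 min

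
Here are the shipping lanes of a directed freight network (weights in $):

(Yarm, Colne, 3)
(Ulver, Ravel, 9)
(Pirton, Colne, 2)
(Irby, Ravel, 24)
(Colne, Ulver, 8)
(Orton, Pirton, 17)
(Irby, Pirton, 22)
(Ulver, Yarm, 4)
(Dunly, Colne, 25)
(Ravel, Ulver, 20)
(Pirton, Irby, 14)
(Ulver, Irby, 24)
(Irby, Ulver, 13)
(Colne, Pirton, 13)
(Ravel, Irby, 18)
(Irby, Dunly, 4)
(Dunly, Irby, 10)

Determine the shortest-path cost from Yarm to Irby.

$30

Settle nodes by increasing distance from Yarm:
Yarm: 0
Colne: 3  (via Yarm)
Ulver: 11  (via Colne)
Pirton: 16  (via Colne)
Ravel: 20  (via Ulver)
Irby: 30  (via Pirton)
Shortest route: Yarm → Colne → Pirton → Irby = $30.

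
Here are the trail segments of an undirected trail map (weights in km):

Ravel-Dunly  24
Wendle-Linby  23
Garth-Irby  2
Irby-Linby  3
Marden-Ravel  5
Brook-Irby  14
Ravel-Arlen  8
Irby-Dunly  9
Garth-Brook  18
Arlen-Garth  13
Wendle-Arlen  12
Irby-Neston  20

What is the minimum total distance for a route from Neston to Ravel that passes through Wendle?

66 km

Shortest Neston→Wendle: Neston–Irby–Linby–Wendle = 46
Shortest Wendle→Ravel: Wendle–Arlen–Ravel = 20
Total via Wendle: 46 + 20 = 66 km.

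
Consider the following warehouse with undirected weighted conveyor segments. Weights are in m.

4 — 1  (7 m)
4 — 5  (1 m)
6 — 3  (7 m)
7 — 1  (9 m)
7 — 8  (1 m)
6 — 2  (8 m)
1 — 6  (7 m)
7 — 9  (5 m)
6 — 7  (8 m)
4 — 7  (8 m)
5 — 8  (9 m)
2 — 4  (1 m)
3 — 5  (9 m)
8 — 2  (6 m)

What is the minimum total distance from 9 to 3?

20 m

Running Dijkstra from 9:
9: 0
7: 5  (via 9)
8: 6  (via 7)
2: 12  (via 8)
4: 13  (via 7)
6: 13  (via 7)
1: 14  (via 7)
5: 14  (via 4)
3: 20  (via 6)
Shortest route: 9 → 7 → 6 → 3 = 20 m.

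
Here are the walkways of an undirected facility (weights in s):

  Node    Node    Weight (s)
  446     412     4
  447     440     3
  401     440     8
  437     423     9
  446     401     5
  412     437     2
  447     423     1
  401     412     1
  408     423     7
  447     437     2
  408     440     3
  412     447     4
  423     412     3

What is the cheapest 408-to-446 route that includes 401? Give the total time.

Shortest 408→401: 408 → 440 → 401 = 11
Shortest 401→446: 401 → 446 = 5
Total via 401: 11 + 5 = 16 s.

16 s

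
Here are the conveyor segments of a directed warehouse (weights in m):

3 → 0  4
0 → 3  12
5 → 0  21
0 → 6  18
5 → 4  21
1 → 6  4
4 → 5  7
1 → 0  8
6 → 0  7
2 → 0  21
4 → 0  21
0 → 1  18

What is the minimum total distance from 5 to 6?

Candidate routes:
5 → 4 → 0 → 1 → 6: 21+21+18+4 = 64
5 → 0 → 6: 21+18 = 39
5 → 4 → 0 → 6: 21+21+18 = 60
5 → 0 → 1 → 6: 21+18+4 = 43
The minimum is 39 m via 5 → 0 → 6.

39 m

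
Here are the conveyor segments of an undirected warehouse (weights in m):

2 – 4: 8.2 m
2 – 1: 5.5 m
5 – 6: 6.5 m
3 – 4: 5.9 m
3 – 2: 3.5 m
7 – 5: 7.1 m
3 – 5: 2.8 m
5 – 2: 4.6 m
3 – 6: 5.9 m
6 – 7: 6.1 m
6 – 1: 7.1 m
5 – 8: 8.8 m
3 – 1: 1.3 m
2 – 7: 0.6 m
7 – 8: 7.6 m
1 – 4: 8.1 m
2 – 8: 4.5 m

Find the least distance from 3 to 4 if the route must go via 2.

11.7 m

Shortest 3→2: 3 → 2 = 3.5
Best 2 to 4: 2 → 4 costing 8.2
Total via 2: 3.5 + 8.2 = 11.7 m.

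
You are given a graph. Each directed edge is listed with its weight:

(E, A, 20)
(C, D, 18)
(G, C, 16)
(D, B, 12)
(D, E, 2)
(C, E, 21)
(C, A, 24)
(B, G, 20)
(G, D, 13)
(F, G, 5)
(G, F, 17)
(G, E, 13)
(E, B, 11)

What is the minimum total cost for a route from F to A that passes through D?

40

Best F to D: F–G–D costing 18
Best D to A: D–E–A costing 22
Total via D: 18 + 22 = 40.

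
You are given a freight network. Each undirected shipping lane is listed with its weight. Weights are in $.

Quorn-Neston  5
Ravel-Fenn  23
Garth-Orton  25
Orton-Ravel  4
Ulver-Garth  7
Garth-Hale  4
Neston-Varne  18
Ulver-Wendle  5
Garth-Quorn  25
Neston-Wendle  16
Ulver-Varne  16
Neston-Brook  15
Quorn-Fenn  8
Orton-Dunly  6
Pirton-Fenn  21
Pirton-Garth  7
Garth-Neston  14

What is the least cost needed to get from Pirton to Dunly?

$38

Settle nodes by increasing distance from Pirton:
Pirton: 0
Garth: 7  (via Pirton)
Hale: 11  (via Garth)
Ulver: 14  (via Garth)
Wendle: 19  (via Ulver)
Fenn: 21  (via Pirton)
Neston: 21  (via Garth)
Quorn: 26  (via Neston)
Varne: 30  (via Ulver)
Orton: 32  (via Garth)
Brook: 36  (via Neston)
Ravel: 36  (via Orton)
Dunly: 38  (via Orton)
Shortest route: Pirton–Garth–Orton–Dunly = $38.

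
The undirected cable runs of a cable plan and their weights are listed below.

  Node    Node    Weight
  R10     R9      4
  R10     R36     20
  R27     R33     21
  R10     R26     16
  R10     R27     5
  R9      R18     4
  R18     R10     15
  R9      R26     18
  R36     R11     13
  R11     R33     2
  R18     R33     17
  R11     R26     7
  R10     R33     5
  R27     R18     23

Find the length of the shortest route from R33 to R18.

Settle nodes by increasing distance from R33:
R33: 0
R11: 2  (via R33)
R10: 5  (via R33)
R9: 9  (via R10)
R26: 9  (via R11)
R27: 10  (via R10)
R18: 13  (via R9)
Shortest route: R33 → R10 → R9 → R18 = 13.

13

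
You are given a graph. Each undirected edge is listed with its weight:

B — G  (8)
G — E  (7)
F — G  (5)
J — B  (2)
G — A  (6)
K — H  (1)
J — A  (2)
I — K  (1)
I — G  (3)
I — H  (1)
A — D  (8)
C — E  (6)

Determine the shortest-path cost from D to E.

21

Candidate routes:
D - A - G - E: 8+6+7 = 21
D - A - J - B - G - E: 8+2+2+8+7 = 27
The minimum is 21 via D - A - G - E.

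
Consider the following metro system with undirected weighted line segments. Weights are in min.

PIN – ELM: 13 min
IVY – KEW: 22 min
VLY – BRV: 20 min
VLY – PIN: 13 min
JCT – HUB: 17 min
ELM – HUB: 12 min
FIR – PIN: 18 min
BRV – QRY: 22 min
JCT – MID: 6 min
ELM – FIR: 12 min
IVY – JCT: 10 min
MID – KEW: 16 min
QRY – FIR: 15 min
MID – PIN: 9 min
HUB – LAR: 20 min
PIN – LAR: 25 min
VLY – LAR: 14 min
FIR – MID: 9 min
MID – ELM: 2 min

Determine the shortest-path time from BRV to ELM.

44 min

Settle nodes by increasing distance from BRV:
BRV: 0
VLY: 20  (via BRV)
QRY: 22  (via BRV)
PIN: 33  (via VLY)
LAR: 34  (via VLY)
FIR: 37  (via QRY)
MID: 42  (via PIN)
ELM: 44  (via MID)
Shortest route: BRV–VLY–PIN–MID–ELM = 44 min.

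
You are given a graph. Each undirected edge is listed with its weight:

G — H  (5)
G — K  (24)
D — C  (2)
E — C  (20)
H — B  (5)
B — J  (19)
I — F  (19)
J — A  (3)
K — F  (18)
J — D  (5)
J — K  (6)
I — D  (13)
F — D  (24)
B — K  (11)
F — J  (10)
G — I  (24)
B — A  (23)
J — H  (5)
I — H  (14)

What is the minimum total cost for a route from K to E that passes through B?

Shortest K→B: K → B = 11
Shortest B→E: B → H → J → D → C → E = 37
Total via B: 11 + 37 = 48.

48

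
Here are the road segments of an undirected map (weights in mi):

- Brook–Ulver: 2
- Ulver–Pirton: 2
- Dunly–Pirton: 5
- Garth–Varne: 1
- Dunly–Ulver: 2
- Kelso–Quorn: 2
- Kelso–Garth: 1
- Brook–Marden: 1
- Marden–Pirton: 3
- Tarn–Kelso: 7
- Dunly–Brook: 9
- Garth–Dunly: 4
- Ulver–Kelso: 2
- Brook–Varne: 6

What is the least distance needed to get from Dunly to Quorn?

6 mi

Running Dijkstra from Dunly:
Dunly: 0
Ulver: 2  (via Dunly)
Garth: 4  (via Dunly)
Kelso: 4  (via Ulver)
Pirton: 4  (via Ulver)
Brook: 4  (via Ulver)
Marden: 5  (via Brook)
Varne: 5  (via Garth)
Quorn: 6  (via Kelso)
Shortest route: Dunly–Ulver–Kelso–Quorn = 6 mi.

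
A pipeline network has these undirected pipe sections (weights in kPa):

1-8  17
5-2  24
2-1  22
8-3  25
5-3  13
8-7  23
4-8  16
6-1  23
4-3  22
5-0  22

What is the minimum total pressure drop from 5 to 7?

61 kPa

Settle nodes by increasing distance from 5:
5: 0
3: 13  (via 5)
0: 22  (via 5)
2: 24  (via 5)
4: 35  (via 3)
8: 38  (via 3)
1: 46  (via 2)
7: 61  (via 8)
Shortest route: 5 → 3 → 8 → 7 = 61 kPa.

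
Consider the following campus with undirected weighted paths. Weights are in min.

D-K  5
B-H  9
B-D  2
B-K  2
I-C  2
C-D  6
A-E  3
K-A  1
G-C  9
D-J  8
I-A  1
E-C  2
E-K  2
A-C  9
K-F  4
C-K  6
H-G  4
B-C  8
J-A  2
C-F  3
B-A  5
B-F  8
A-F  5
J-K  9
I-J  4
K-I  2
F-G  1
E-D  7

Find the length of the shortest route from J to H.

12 min

Running Dijkstra from J:
J: 0
A: 2  (via J)
I: 3  (via A)
K: 3  (via A)
B: 5  (via K)
C: 5  (via I)
E: 5  (via A)
D: 7  (via B)
F: 7  (via A)
G: 8  (via F)
H: 12  (via G)
Shortest route: J → A → F → G → H = 12 min.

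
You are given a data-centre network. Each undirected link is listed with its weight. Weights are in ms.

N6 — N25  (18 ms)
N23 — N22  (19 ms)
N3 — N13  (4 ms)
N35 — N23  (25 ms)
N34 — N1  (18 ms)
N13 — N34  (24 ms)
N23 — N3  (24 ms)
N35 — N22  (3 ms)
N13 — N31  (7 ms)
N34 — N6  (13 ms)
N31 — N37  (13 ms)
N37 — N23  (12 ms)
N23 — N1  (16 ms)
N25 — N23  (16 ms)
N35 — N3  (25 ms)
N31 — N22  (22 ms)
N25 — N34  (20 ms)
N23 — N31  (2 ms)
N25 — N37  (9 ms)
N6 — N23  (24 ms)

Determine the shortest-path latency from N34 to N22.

Enumerating some paths:
N34 - N13 - N31 - N23 - N22: 24+7+2+19 = 52
N34 - N13 - N31 - N22: 24+7+22 = 53
Cheapest is N34 - N13 - N31 - N23 - N22 at 52 ms.

52 ms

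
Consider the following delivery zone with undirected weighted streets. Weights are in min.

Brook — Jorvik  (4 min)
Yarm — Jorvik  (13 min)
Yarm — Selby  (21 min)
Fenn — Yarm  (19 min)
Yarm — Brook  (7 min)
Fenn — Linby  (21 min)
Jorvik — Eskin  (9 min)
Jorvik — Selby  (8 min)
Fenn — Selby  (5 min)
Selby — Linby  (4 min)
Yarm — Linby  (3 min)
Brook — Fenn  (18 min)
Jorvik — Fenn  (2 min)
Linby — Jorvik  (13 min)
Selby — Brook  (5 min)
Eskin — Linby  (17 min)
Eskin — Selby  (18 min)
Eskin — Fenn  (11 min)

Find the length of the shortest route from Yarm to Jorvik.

Settle nodes by increasing distance from Yarm:
Yarm: 0
Linby: 3  (via Yarm)
Brook: 7  (via Yarm)
Selby: 7  (via Linby)
Jorvik: 11  (via Brook)
Shortest route: Yarm → Brook → Jorvik = 11 min.

11 min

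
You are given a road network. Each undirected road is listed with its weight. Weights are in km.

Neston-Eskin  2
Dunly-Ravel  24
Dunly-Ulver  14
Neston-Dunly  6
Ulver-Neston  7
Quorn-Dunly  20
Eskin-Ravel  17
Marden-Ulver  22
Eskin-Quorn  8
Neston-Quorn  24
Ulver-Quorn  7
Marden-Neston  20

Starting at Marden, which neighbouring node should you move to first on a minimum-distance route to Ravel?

Neston

Candidate routes:
Marden → Ulver → Neston → Eskin → Ravel: 22+7+2+17 = 48
Marden → Neston → Eskin → Ravel: 20+2+17 = 39
Cheapest is Marden → Neston → Eskin → Ravel at 39 km.
So from Marden the first move is to Neston.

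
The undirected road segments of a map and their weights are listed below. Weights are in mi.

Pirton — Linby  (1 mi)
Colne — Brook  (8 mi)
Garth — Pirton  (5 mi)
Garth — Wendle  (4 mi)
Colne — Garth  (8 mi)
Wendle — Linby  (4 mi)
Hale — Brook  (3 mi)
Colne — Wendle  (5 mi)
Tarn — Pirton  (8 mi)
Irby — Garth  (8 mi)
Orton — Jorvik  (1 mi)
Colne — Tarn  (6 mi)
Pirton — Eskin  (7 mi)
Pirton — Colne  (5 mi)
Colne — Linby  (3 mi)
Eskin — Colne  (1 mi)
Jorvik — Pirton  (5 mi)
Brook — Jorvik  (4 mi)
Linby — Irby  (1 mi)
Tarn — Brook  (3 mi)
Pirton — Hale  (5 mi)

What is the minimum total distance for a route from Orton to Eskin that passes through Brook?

14 mi

Best Orton to Brook: Orton–Jorvik–Brook costing 5
Best Brook to Eskin: Brook–Colne–Eskin costing 9
Total via Brook: 5 + 9 = 14 mi.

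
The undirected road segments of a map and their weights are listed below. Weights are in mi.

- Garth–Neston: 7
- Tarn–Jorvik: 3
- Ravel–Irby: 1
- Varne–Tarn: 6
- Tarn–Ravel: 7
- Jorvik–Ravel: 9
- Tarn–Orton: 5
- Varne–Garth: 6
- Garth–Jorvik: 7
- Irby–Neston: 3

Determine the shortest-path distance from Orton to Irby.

Running Dijkstra from Orton:
Orton: 0
Tarn: 5  (via Orton)
Jorvik: 8  (via Tarn)
Varne: 11  (via Tarn)
Ravel: 12  (via Tarn)
Irby: 13  (via Ravel)
Shortest route: Orton → Tarn → Ravel → Irby = 13 mi.

13 mi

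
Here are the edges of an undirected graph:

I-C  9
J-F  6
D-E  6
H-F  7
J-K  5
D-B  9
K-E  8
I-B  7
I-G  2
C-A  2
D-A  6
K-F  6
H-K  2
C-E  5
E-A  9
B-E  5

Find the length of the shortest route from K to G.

22

Compare a few routes:
K → E → A → C → I → G: 8+9+2+9+2 = 30
K → E → C → I → G: 8+5+9+2 = 24
K → E → B → I → G: 8+5+7+2 = 22
Cheapest is K → E → B → I → G at 22.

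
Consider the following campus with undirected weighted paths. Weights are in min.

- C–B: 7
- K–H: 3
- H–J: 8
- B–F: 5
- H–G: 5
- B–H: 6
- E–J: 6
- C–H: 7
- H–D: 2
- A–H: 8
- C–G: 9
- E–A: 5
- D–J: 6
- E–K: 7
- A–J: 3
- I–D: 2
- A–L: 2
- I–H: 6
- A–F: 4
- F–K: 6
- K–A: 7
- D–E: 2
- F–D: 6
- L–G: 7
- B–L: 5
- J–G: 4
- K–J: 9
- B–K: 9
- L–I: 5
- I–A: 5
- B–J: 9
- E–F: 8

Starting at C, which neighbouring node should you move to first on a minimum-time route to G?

G

Enumerating some paths:
C → B → H → G: 7+6+5 = 18
C → H → G: 7+5 = 12
C → G: 9 = 9
The minimum is 9 min via C → G.
So from C the first move is to G.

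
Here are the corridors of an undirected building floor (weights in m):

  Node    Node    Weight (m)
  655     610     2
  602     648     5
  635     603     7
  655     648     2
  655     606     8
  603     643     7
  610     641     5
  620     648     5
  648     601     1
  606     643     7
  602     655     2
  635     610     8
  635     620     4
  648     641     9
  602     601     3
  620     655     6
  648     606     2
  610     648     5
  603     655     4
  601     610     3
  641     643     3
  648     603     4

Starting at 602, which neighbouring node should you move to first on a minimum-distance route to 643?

655

Compare a few routes:
602 - 655 - 610 - 641 - 643: 2+2+5+3 = 12
602 - 655 - 648 - 606 - 643: 2+2+2+7 = 13
602 - 655 - 603 - 643: 2+4+7 = 13
Cheapest is 602 - 655 - 610 - 641 - 643 at 12 m.
So from 602 the first move is to 655.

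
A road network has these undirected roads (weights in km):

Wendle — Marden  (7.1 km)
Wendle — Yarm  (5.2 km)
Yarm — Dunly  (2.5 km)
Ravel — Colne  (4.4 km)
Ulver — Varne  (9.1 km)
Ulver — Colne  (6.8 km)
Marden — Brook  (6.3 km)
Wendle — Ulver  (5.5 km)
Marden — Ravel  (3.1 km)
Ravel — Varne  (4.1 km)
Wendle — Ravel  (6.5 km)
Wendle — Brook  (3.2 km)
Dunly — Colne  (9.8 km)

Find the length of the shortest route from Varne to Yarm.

15.8 km

Shortest distances from Varne:
Varne: 0
Ravel: 4.1  (via Varne)
Marden: 7.2  (via Ravel)
Colne: 8.5  (via Ravel)
Ulver: 9.1  (via Varne)
Wendle: 10.6  (via Ravel)
Brook: 13.5  (via Marden)
Yarm: 15.8  (via Wendle)
Shortest route: Varne → Ravel → Wendle → Yarm = 15.8 km.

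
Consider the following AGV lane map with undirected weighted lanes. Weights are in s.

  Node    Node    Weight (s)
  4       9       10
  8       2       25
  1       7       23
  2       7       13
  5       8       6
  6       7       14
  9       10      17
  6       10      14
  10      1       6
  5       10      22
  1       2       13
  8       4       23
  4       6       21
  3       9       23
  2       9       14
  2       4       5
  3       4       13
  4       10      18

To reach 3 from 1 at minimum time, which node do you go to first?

2

Candidate routes:
1 - 10 - 4 - 3: 6+18+13 = 37
1 - 2 - 4 - 3: 13+5+13 = 31
1 - 10 - 9 - 3: 6+17+23 = 46
1 - 10 - 9 - 4 - 3: 6+17+10+13 = 46
Cheapest is 1 - 2 - 4 - 3 at 31 s.
So from 1 the first move is to 2.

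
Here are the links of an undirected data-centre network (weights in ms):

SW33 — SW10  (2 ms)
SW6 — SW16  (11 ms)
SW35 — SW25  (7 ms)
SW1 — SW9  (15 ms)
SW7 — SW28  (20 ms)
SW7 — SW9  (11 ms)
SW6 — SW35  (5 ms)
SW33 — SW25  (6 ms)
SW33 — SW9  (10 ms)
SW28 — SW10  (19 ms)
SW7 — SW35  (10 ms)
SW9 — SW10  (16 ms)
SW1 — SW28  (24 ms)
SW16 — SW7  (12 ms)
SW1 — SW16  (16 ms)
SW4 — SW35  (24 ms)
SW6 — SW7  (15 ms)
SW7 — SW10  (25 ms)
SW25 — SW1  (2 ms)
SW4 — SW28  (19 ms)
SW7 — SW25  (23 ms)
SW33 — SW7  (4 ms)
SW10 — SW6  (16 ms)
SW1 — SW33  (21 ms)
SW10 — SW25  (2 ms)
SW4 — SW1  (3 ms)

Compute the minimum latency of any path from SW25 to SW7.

Candidate routes:
SW25–SW33–SW7: 6+4 = 10
SW25–SW10–SW33–SW7: 2+2+4 = 8
The minimum is 8 ms via SW25–SW10–SW33–SW7.

8 ms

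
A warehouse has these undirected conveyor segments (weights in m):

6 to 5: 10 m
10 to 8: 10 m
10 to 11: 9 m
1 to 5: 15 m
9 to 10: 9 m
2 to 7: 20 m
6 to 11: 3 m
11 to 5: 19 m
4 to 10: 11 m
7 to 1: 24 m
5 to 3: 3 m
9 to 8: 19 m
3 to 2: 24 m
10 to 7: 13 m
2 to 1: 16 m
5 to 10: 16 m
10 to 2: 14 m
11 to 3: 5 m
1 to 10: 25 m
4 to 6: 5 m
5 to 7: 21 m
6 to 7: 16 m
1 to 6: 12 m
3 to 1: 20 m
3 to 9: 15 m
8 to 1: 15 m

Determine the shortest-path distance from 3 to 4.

Compare a few routes:
3 → 5 → 6 → 4: 3+10+5 = 18
3 → 11 → 6 → 4: 5+3+5 = 13
The minimum is 13 m via 3 → 11 → 6 → 4.

13 m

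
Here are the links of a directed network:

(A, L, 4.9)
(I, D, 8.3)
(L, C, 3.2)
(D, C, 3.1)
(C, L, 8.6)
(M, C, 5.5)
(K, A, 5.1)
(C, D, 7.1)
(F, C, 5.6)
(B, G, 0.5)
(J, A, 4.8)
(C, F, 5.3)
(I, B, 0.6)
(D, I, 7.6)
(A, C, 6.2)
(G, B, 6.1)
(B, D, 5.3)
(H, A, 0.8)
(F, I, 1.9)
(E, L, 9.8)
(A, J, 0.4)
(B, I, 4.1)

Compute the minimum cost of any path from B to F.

Shortest distances from B:
B: 0
G: 0.5  (via B)
I: 4.1  (via B)
D: 5.3  (via B)
C: 8.4  (via D)
F: 13.7  (via C)
Shortest route: B–D–C–F = 13.7.

13.7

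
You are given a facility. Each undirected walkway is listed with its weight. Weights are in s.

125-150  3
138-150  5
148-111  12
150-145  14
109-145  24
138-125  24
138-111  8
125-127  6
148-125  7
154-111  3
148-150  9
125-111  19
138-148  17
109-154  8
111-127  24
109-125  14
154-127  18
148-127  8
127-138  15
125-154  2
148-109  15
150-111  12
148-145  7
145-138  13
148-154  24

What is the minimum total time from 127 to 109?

Enumerating some paths:
127–148–109: 8+15 = 23
127–125–154–109: 6+2+8 = 16
127–125–109: 6+14 = 20
127–148–125–154–109: 8+7+2+8 = 25
The minimum is 16 s via 127–125–154–109.

16 s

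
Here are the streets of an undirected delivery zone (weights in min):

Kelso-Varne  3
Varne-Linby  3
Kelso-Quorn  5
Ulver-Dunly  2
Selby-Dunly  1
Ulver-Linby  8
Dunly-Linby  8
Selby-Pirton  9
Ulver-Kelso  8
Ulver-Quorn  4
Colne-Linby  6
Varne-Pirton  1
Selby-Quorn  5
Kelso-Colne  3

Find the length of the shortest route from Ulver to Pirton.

12 min

Enumerating some paths:
Ulver → Quorn → Kelso → Varne → Pirton: 4+5+3+1 = 13
Ulver → Dunly → Selby → Pirton: 2+1+9 = 12
Cheapest is Ulver → Dunly → Selby → Pirton at 12 min.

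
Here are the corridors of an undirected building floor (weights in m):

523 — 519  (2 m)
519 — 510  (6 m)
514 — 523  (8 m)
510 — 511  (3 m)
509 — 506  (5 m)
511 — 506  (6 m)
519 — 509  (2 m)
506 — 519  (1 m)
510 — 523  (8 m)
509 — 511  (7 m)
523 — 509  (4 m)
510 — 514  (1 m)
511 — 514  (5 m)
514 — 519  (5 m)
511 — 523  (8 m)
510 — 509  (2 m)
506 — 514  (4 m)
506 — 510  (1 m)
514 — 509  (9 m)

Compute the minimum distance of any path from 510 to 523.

Shortest distances from 510:
510: 0
506: 1  (via 510)
514: 1  (via 510)
509: 2  (via 510)
519: 2  (via 506)
511: 3  (via 510)
523: 4  (via 519)
Shortest route: 510–506–519–523 = 4 m.

4 m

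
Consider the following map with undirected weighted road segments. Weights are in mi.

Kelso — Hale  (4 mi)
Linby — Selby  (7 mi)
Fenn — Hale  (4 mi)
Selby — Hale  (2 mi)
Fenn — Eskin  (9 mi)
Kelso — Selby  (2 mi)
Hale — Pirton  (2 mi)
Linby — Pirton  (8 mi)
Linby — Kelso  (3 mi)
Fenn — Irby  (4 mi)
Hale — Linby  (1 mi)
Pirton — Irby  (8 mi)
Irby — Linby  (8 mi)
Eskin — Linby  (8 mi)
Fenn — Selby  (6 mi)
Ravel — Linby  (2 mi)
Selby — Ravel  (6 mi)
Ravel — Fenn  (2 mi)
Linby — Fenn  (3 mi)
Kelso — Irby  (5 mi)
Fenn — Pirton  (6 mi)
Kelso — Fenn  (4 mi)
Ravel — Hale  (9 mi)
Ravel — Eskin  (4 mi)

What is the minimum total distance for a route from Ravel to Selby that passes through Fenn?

8 mi

Shortest Ravel→Fenn: Ravel → Fenn = 2
Best Fenn to Selby: Fenn → Selby costing 6
Total via Fenn: 2 + 6 = 8 mi.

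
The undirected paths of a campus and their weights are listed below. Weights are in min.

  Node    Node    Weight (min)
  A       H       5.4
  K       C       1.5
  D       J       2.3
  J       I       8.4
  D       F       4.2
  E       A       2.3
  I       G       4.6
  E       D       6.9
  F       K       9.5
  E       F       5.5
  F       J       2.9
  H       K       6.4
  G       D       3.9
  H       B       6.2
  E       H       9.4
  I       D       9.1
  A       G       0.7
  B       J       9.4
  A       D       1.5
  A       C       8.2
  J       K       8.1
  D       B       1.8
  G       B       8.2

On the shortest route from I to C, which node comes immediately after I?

G

Candidate routes:
I → G → A → C: 4.6+0.7+8.2 = 13.5
I → G → D → A → C: 4.6+3.9+1.5+8.2 = 18.2
I → J → K → C: 8.4+8.1+1.5 = 18
I → G → A → H → K → C: 4.6+0.7+5.4+6.4+1.5 = 18.6
Cheapest is I → G → A → C at 13.5 min.
So from I the first move is to G.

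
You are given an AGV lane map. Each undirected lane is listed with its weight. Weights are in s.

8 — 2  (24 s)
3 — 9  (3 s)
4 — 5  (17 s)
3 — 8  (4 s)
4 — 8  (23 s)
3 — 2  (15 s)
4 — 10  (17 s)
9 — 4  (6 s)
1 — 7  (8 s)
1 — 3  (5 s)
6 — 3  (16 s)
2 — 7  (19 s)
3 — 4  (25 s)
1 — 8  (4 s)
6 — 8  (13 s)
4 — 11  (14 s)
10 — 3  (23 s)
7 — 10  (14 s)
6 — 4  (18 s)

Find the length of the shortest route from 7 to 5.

Compare a few routes:
7 → 1 → 8 → 3 → 9 → 4 → 5: 8+4+4+3+6+17 = 42
7 → 1 → 3 → 9 → 4 → 5: 8+5+3+6+17 = 39
The minimum is 39 s via 7 → 1 → 3 → 9 → 4 → 5.

39 s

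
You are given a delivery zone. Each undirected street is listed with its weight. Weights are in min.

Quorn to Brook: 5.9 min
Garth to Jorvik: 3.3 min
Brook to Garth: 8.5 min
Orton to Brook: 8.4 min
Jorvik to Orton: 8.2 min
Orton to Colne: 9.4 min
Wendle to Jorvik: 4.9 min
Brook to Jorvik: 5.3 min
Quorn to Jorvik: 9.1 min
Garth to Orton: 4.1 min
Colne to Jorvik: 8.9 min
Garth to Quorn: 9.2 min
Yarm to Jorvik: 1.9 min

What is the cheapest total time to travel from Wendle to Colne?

13.8 min

Shortest distances from Wendle:
Wendle: 0
Jorvik: 4.9  (via Wendle)
Yarm: 6.8  (via Jorvik)
Garth: 8.2  (via Jorvik)
Brook: 10.2  (via Jorvik)
Orton: 12.3  (via Garth)
Colne: 13.8  (via Jorvik)
Shortest route: Wendle–Jorvik–Colne = 13.8 min.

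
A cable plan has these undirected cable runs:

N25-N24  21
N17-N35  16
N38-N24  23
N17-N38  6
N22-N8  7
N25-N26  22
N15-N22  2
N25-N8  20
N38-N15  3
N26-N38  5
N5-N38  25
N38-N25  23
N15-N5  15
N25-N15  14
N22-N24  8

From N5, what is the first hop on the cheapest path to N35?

N15

Candidate routes:
N5 - N38 - N17 - N35: 25+6+16 = 47
N5 - N15 - N38 - N17 - N35: 15+3+6+16 = 40
The minimum is 40 via N5 - N15 - N38 - N17 - N35.
So from N5 the first move is to N15.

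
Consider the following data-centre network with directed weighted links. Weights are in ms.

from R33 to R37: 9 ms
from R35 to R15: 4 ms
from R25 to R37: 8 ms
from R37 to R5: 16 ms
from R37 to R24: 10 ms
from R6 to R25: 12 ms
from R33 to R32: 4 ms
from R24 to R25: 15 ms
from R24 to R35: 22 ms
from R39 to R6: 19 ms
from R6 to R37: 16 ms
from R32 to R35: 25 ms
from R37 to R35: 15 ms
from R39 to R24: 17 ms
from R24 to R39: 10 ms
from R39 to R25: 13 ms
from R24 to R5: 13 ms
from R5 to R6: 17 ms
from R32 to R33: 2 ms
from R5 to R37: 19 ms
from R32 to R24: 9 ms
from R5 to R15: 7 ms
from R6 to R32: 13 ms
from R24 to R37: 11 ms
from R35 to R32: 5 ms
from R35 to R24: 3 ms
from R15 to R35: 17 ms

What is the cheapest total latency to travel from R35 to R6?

32 ms

Shortest distances from R35:
R35: 0
R24: 3  (via R35)
R15: 4  (via R35)
R32: 5  (via R35)
R33: 7  (via R32)
R39: 13  (via R24)
R37: 14  (via R24)
R5: 16  (via R24)
R25: 18  (via R24)
R6: 32  (via R39)
Shortest route: R35 → R24 → R39 → R6 = 32 ms.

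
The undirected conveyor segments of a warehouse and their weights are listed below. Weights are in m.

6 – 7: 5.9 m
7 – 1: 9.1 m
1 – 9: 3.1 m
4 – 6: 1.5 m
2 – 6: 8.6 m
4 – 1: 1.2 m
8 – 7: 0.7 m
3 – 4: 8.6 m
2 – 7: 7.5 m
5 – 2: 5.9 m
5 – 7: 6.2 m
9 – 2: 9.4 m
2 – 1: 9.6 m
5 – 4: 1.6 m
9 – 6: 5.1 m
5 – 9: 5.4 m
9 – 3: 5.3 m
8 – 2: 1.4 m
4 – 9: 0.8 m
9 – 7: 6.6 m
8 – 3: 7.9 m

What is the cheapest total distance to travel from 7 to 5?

6.2 m

Shortest distances from 7:
7: 0
8: 0.7  (via 7)
2: 2.1  (via 8)
6: 5.9  (via 7)
5: 6.2  (via 7)
Shortest route: 7 → 5 = 6.2 m.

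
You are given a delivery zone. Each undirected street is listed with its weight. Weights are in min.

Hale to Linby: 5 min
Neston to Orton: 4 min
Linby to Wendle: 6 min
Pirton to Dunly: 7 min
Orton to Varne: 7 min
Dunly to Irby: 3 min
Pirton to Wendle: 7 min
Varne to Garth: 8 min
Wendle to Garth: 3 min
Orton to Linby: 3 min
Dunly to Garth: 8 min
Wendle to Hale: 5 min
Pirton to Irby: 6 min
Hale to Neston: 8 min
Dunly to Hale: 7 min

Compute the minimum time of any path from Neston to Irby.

18 min

Compare a few routes:
Neston–Hale–Wendle–Pirton–Irby: 8+5+7+6 = 26
Neston–Orton–Linby–Wendle–Pirton–Irby: 4+3+6+7+6 = 26
Neston–Hale–Dunly–Irby: 8+7+3 = 18
Neston–Orton–Linby–Hale–Dunly–Irby: 4+3+5+7+3 = 22
The minimum is 18 min via Neston–Hale–Dunly–Irby.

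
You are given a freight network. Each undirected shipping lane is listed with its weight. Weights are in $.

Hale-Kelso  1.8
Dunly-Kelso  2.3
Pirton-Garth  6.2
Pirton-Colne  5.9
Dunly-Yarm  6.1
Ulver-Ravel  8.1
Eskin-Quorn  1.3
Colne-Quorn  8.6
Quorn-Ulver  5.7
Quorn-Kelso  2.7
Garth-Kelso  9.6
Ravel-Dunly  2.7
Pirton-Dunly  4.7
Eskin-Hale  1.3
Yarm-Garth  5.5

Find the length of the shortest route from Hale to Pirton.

Compare a few routes:
Hale → Eskin → Quorn → Colne → Pirton: 1.3+1.3+8.6+5.9 = 17.1
Hale → Kelso → Dunly → Pirton: 1.8+2.3+4.7 = 8.8
Hale → Eskin → Quorn → Kelso → Dunly → Pirton: 1.3+1.3+2.7+2.3+4.7 = 12.3
Cheapest is Hale → Kelso → Dunly → Pirton at $8.8.

$8.8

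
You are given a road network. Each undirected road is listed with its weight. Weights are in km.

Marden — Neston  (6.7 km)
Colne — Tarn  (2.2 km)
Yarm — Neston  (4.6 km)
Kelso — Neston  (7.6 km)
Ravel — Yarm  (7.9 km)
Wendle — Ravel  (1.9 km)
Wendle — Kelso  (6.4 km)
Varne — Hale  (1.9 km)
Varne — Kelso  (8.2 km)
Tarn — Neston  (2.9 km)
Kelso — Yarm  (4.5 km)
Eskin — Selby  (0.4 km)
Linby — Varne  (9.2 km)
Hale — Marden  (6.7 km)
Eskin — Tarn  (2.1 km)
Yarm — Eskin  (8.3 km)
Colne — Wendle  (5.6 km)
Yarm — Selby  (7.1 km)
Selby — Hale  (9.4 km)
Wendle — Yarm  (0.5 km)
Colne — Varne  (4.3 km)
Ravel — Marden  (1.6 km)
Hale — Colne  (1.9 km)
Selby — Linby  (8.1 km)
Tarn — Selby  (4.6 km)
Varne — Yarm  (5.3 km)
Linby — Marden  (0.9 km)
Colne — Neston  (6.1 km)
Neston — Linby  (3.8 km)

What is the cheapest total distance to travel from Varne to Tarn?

Enumerating some paths:
Varne - Hale - Colne - Tarn: 1.9+1.9+2.2 = 6
Varne - Colne - Tarn: 4.3+2.2 = 6.5
Varne - Yarm - Neston - Tarn: 5.3+4.6+2.9 = 12.8
The minimum is 6 km via Varne - Hale - Colne - Tarn.

6 km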